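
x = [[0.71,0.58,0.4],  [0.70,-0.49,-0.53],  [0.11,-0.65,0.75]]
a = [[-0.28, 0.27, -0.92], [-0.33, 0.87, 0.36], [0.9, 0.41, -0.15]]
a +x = [[0.43, 0.85, -0.52], [0.37, 0.38, -0.17], [1.01, -0.24, 0.60]]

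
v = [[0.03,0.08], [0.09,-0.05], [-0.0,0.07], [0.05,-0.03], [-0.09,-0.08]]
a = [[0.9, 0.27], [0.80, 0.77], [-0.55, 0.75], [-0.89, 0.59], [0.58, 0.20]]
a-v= [[0.87, 0.19], [0.71, 0.82], [-0.55, 0.68], [-0.94, 0.62], [0.67, 0.28]]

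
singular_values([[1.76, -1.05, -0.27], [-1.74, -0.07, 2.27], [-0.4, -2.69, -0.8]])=[3.4, 2.69, 1.31]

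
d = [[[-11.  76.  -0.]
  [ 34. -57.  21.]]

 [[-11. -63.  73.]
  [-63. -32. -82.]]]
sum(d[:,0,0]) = -22.0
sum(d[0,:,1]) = 19.0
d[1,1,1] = -32.0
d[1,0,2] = 73.0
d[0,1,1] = -57.0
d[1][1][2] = -82.0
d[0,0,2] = -0.0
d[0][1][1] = -57.0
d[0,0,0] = -11.0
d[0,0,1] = 76.0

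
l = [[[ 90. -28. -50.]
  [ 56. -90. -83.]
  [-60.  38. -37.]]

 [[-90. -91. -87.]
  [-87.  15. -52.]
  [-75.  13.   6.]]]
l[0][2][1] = 38.0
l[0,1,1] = -90.0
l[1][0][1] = -91.0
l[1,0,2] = -87.0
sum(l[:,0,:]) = -256.0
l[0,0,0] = 90.0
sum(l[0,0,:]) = 12.0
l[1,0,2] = -87.0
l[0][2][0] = -60.0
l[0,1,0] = 56.0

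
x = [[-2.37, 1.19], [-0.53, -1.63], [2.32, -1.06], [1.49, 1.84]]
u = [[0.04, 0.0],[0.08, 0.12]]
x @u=[[0.00,0.14], [-0.15,-0.20], [0.01,-0.13], [0.21,0.22]]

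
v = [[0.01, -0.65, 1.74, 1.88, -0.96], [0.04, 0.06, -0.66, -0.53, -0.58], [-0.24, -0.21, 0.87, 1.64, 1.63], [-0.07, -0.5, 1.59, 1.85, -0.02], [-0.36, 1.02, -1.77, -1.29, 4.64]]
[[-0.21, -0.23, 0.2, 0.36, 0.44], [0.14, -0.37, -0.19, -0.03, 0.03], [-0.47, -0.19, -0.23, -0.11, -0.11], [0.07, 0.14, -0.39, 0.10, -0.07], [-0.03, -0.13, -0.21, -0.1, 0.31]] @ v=[[-0.24, 0.35, -0.25, 0.15, 2.70], [0.02, -0.03, 0.22, 0.05, -0.09], [0.09, 0.29, -0.87, -1.22, -0.32], [0.12, -0.08, -0.03, -0.31, -1.11], [-0.06, 0.42, -0.86, -0.92, 1.2]]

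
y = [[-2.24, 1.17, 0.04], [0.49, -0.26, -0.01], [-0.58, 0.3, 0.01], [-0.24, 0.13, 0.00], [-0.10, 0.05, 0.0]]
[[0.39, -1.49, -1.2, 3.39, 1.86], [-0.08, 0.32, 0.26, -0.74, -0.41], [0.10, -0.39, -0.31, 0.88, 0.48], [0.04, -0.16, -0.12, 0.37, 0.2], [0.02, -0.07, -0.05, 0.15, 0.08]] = y@ [[-0.73, 1.14, 1.01, -1.16, -0.88],[-1.07, 0.89, 0.93, 0.68, -0.11],[0.08, 0.65, -0.65, -0.15, 0.42]]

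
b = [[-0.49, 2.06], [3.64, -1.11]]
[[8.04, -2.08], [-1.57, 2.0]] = b @ [[0.82,  0.26], [4.10,  -0.95]]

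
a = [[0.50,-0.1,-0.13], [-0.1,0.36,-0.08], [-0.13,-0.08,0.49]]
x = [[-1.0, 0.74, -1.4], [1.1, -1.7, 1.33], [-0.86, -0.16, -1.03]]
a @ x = [[-0.5,0.56,-0.70], [0.56,-0.67,0.7], [-0.38,-0.04,-0.43]]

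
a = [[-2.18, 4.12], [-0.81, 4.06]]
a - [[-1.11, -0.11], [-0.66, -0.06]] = [[-1.07, 4.23],  [-0.15, 4.12]]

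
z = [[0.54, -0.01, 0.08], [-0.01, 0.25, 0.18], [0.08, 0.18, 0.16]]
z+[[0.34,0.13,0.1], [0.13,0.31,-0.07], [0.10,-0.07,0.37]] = [[0.88, 0.12, 0.18], [0.12, 0.56, 0.11], [0.18, 0.11, 0.53]]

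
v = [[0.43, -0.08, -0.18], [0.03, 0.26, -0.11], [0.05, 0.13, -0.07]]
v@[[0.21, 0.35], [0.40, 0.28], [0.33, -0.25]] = [[-0.0, 0.17],[0.07, 0.11],[0.04, 0.07]]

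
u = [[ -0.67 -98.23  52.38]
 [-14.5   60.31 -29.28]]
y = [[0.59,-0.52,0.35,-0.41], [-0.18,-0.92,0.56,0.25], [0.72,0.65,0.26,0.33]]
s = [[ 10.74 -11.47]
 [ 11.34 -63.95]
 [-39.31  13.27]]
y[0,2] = 0.348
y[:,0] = [0.593, -0.181, 0.725]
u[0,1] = -98.23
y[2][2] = 0.263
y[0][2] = 0.348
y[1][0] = -0.181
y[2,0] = 0.725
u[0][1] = -98.23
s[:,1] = [-11.47, -63.95, 13.27]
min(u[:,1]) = -98.23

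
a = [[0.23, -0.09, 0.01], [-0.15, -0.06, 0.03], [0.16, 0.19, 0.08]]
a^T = [[0.23, -0.15, 0.16],[-0.09, -0.06, 0.19],[0.01, 0.03, 0.08]]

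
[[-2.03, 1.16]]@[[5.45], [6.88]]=[[-3.08]]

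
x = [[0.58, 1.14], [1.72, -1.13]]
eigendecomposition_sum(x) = [[1.04,  0.47], [0.72,  0.33]] + [[-0.46, 0.67], [1.0, -1.46]]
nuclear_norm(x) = 3.33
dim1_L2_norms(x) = [1.28, 2.06]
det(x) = -2.62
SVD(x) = [[0.11, -0.99], [-0.99, -0.11]] @ diag([2.0657668427850524, 1.26645463844935]) @ [[-0.8, 0.6],  [-0.60, -0.8]]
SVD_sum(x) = [[-0.18, 0.14],[1.64, -1.24]] + [[0.76, 1.0], [0.08, 0.11]]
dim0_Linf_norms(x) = [1.72, 1.14]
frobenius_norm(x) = 2.42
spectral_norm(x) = 2.07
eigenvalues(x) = [1.37, -1.92]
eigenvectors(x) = [[0.82, -0.42], [0.57, 0.91]]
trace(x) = -0.55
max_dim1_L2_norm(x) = 2.06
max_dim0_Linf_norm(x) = 1.72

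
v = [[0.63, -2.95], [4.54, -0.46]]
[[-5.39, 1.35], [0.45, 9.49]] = v @ [[0.29, 2.09], [1.89, -0.01]]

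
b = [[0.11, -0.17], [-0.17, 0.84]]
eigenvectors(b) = [[-0.98, 0.22], [-0.22, -0.98]]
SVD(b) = [[-0.22,0.98], [0.98,0.22]] @ diag([0.8776474885057646, 0.07235251149423522]) @ [[-0.22,0.98], [0.98,0.22]]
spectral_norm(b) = 0.88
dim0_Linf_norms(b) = [0.17, 0.84]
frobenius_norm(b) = 0.88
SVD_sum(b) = [[0.04, -0.19], [-0.19, 0.84]] + [[0.07, 0.02], [0.02, 0.0]]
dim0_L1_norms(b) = [0.28, 1.01]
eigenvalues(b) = [0.07, 0.88]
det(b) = 0.06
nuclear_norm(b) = 0.95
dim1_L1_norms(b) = [0.28, 1.01]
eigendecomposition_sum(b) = [[0.07, 0.02], [0.02, 0.00]] + [[0.04, -0.19], [-0.19, 0.84]]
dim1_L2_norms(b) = [0.2, 0.86]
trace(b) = 0.95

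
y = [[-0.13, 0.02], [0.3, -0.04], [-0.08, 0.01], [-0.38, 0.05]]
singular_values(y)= [0.51, 0.0]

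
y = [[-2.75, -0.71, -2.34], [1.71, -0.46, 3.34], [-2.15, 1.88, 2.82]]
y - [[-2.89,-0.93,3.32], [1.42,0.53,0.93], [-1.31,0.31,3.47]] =[[0.14,0.22,-5.66],[0.29,-0.99,2.41],[-0.84,1.57,-0.65]]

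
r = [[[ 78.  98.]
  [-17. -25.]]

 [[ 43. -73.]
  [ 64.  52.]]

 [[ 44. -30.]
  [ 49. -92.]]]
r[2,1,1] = -92.0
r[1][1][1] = 52.0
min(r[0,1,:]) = -25.0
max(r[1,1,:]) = 64.0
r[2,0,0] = 44.0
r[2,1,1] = -92.0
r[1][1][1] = 52.0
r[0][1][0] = -17.0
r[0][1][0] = -17.0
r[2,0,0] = 44.0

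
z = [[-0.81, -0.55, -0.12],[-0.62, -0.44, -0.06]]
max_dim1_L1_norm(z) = 1.48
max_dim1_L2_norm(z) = 0.99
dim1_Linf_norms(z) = [0.81, 0.62]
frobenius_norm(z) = 1.25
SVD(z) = [[-0.79,-0.61], [-0.61,0.79]] @ diag([1.2465017627289658, 0.028867897630072605]) @ [[0.82, 0.56, 0.11],[0.17, -0.41, 0.9]]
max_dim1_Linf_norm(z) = 0.81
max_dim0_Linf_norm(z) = 0.81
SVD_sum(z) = [[-0.81, -0.56, -0.1], [-0.62, -0.43, -0.08]] + [[-0.0, 0.01, -0.02], [0.00, -0.01, 0.02]]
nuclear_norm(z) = 1.28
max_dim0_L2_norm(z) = 1.02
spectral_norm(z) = 1.25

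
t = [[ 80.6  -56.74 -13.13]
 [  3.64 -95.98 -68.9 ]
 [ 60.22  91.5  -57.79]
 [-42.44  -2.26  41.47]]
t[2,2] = -57.79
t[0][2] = -13.13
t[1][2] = -68.9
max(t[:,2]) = 41.47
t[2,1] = 91.5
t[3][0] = -42.44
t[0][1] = -56.74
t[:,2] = [-13.13, -68.9, -57.79, 41.47]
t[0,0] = 80.6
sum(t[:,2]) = -98.35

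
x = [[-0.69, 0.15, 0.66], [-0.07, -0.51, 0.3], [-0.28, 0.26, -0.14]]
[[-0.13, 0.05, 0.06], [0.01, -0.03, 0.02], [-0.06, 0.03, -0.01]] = x@[[0.17, -0.04, -0.01],[-0.04, 0.08, 0.01],[-0.01, 0.01, 0.08]]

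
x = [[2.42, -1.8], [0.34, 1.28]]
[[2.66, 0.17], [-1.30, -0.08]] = x@ [[0.29, 0.02],[-1.09, -0.07]]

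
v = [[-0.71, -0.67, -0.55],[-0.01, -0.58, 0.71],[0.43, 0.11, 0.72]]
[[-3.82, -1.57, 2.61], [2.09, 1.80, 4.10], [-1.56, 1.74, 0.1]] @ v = [[3.85, 3.76, 2.87],[0.26, -1.99, 3.08],[1.13, 0.05, 2.17]]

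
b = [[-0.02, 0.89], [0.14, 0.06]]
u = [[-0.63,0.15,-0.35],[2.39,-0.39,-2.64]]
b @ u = [[2.14, -0.35, -2.34], [0.06, -0.0, -0.21]]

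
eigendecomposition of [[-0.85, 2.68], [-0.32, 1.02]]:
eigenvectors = [[-0.96, -0.93], [-0.29, -0.37]]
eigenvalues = [-0.04, 0.21]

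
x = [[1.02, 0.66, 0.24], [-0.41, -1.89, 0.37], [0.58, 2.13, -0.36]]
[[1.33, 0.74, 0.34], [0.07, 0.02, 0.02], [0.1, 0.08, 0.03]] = x@ [[1.67, 0.93, 0.43],[-0.46, -0.25, -0.12],[-0.31, -0.19, -0.09]]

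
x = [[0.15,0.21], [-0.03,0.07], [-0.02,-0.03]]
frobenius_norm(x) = 0.27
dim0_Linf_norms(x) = [0.15, 0.21]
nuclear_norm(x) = 0.33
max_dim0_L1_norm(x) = 0.31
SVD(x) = [[-0.98, 0.16], [-0.16, -0.99], [0.14, -0.00]] @ diag([0.26375268337640667, 0.06430024892444011]) @ [[-0.55, -0.84], [0.84, -0.55]]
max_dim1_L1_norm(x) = 0.36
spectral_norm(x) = 0.26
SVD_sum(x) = [[0.14, 0.22], [0.02, 0.04], [-0.02, -0.03]] + [[0.01, -0.01], [-0.05, 0.03], [-0.00, 0.00]]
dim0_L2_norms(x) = [0.15, 0.22]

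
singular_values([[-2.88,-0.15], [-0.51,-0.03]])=[2.93, 0.0]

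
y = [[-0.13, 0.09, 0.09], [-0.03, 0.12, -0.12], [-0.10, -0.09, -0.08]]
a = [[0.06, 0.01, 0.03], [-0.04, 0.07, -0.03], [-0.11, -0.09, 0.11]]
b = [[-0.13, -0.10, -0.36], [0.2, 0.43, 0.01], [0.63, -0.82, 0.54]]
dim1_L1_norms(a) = [0.1, 0.14, 0.31]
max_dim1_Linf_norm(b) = 0.82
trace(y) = -0.09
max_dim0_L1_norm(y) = 0.3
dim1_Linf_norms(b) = [0.36, 0.43, 0.82]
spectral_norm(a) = 0.18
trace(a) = 0.24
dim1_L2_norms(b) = [0.4, 0.47, 1.17]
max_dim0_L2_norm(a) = 0.13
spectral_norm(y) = 0.19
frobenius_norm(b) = 1.32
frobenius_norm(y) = 0.30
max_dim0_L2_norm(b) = 0.93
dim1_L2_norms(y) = [0.18, 0.17, 0.16]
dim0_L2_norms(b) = [0.67, 0.93, 0.65]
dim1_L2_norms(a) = [0.07, 0.09, 0.18]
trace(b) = 0.84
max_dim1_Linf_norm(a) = 0.11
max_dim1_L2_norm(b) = 1.17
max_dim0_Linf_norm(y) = 0.13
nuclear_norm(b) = 1.93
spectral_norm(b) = 1.19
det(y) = 0.00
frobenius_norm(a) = 0.21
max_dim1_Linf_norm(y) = 0.13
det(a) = 0.00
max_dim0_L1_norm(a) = 0.21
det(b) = 0.14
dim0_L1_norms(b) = [0.96, 1.35, 0.91]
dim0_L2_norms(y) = [0.17, 0.17, 0.17]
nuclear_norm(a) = 0.32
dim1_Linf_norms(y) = [0.13, 0.12, 0.1]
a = b @ y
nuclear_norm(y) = 0.51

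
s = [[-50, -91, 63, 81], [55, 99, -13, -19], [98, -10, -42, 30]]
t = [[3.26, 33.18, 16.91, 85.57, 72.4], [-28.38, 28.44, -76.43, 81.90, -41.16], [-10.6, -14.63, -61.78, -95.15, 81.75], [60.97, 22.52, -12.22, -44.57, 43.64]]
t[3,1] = 22.52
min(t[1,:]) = -76.43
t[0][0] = 3.26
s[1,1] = 99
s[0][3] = 81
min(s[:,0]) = -50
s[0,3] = 81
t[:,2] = [16.91, -76.43, -61.78, -12.22]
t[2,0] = -10.6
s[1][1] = 99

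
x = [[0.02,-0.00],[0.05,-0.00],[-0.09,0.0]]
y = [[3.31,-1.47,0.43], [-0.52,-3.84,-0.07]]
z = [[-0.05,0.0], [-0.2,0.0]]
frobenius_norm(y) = 5.32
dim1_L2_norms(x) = [0.02, 0.05, 0.09]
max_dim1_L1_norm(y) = 5.21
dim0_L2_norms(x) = [0.1, 0.0]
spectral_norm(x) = 0.10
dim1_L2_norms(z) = [0.05, 0.2]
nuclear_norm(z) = 0.21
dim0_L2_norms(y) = [3.35, 4.11, 0.44]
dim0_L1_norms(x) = [0.16, 0.0]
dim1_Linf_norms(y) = [3.31, 3.84]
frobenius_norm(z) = 0.21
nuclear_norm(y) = 7.45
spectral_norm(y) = 4.26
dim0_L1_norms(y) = [3.83, 5.31, 0.5]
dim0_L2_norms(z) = [0.21, 0.0]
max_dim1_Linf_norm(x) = 0.09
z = y @ x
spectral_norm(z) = 0.21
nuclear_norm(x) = 0.10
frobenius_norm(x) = 0.10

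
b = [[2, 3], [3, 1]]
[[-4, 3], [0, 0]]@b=[[1, -9], [0, 0]]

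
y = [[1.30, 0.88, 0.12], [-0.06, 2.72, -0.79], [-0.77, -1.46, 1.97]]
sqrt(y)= [[1.16, 0.33, 0.08], [-0.05, 1.62, -0.26], [-0.31, -0.45, 1.37]]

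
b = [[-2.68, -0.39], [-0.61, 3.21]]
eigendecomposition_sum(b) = [[-2.70, -0.18], [-0.28, -0.02]] + [[0.02, -0.21], [-0.33, 3.23]]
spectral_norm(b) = 3.27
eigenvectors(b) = [[-0.99, 0.07], [-0.1, -1.0]]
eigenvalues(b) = [-2.72, 3.25]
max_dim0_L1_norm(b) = 3.6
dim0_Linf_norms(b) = [2.68, 3.21]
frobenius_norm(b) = 4.24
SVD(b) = [[0.11, 0.99], [0.99, -0.11]] @ diag([3.274066618850967, 2.7002199494348234]) @ [[-0.28, 0.96], [-0.96, -0.28]]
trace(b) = 0.53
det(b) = -8.84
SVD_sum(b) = [[-0.1,  0.35], [-0.9,  3.13]] + [[-2.58,-0.74], [0.29,0.08]]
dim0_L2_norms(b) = [2.75, 3.23]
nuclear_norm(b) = 5.97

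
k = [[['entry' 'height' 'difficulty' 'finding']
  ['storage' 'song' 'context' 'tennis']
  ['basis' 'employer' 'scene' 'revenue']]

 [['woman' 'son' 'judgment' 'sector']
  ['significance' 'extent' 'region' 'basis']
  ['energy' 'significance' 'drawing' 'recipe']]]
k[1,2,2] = 'drawing'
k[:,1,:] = [['storage', 'song', 'context', 'tennis'], ['significance', 'extent', 'region', 'basis']]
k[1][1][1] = 'extent'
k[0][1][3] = 'tennis'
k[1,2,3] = 'recipe'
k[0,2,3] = 'revenue'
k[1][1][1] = 'extent'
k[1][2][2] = 'drawing'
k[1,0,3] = 'sector'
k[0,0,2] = 'difficulty'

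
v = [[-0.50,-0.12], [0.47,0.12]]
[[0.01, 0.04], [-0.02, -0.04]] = v @ [[0.11, -0.03], [-0.58, -0.2]]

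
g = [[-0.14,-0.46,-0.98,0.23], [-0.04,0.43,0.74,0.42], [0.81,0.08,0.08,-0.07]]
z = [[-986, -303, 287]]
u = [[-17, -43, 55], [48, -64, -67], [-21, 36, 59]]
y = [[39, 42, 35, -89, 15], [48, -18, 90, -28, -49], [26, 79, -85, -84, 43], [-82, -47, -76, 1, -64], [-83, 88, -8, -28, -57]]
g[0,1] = -0.465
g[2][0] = 0.814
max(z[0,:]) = 287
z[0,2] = 287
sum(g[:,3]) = 0.5760000000000001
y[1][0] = 48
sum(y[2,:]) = -21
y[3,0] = -82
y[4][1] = 88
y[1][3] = -28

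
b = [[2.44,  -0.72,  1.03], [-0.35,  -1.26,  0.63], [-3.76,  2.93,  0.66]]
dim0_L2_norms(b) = [4.5, 3.27, 1.38]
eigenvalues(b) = [(1.82+1.65j), (1.82-1.65j), (-1.8+0j)]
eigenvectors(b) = [[0.14+0.42j, 0.14-0.42j, (-0.27+0j)], [(-0.17+0.04j), (-0.17-0.04j), -0.80+0.00j], [(-0.88+0j), (-0.88-0j), 0.54+0.00j]]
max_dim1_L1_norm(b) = 7.35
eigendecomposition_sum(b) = [[1.19+0.58j,(-0.09-0.46j),0.46-0.39j], [-0.26+0.46j,(0.18-0.02j),(0.14+0.19j)], [-1.82+1.89j,(0.91+0.12j),0.45+1.10j]] + [[(1.19-0.58j), (-0.09+0.46j), (0.46+0.39j)], [-0.26-0.46j, 0.18+0.02j, 0.14-0.19j], [-1.82-1.89j, 0.91-0.12j, 0.45-1.10j]] + [[(0.06+0j), (-0.54-0j), 0.12+0.00j], [0.17+0.00j, -1.63-0.00j, 0.34+0.00j], [-0.12-0.00j, 1.10+0.00j, -0.23-0.00j]]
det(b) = -10.93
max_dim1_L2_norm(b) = 4.81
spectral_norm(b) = 5.36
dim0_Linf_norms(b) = [3.76, 2.93, 1.03]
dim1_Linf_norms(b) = [2.44, 1.26, 3.76]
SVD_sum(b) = [[1.98, -1.36, -0.03], [0.34, -0.23, -0.01], [-3.93, 2.70, 0.07]] + [[0.6, 0.87, 0.52], [-0.43, -0.61, -0.37], [0.27, 0.38, 0.23]] + [[-0.15,-0.23,0.55], [-0.27,-0.41,1.0], [-0.1,-0.15,0.36]]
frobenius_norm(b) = 5.73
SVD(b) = [[-0.45, 0.77, 0.46], [-0.08, -0.54, 0.84], [0.89, 0.34, 0.30]] @ diag([5.355142877422074, 1.5300187268027157, 1.3339743093585548]) @ [[-0.82, 0.57, 0.01], [0.51, 0.74, 0.44], [-0.24, -0.37, 0.90]]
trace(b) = 1.84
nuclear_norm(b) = 8.22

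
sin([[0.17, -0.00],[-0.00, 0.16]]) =[[0.17, 0.0], [0.00, 0.16]]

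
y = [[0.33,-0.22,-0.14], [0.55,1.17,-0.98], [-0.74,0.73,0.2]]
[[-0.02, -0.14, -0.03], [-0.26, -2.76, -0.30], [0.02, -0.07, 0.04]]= y@[[-0.10, -0.72, -0.13], [-0.10, -1.12, -0.11], [0.09, 1.07, 0.1]]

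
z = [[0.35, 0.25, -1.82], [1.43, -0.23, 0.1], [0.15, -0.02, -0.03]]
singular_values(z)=[1.88, 1.44, 0.0]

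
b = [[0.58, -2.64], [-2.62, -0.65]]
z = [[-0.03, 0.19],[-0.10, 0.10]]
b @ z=[[0.25, -0.15], [0.14, -0.56]]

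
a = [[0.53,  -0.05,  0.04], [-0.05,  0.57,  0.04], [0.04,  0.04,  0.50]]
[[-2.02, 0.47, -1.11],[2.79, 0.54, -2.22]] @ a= [[-1.14, 0.32, -0.62], [1.36, 0.08, -0.98]]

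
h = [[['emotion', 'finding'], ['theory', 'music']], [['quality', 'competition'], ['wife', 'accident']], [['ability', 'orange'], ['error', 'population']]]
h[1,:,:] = [['quality', 'competition'], ['wife', 'accident']]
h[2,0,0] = 'ability'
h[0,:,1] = ['finding', 'music']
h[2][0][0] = 'ability'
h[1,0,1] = 'competition'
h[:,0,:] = [['emotion', 'finding'], ['quality', 'competition'], ['ability', 'orange']]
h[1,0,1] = 'competition'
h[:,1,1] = ['music', 'accident', 'population']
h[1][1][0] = 'wife'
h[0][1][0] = 'theory'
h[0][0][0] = 'emotion'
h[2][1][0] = 'error'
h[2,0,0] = 'ability'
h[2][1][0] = 'error'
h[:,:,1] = [['finding', 'music'], ['competition', 'accident'], ['orange', 'population']]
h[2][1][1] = 'population'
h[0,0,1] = 'finding'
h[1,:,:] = [['quality', 'competition'], ['wife', 'accident']]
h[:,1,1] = ['music', 'accident', 'population']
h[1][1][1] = 'accident'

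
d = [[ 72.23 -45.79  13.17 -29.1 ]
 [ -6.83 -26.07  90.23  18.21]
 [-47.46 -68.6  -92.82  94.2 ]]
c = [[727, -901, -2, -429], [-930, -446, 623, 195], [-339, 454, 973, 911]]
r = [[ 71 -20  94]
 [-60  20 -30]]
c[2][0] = -339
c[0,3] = -429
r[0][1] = -20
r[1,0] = -60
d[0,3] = -29.1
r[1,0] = -60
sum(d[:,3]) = 83.31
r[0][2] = 94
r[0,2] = 94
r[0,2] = 94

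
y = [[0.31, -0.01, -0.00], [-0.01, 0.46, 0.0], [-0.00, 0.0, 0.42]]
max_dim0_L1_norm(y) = 0.47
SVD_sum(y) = [[0.0, -0.03, 0.0], [-0.03, 0.46, 0.00], [0.0, 0.00, 0.00]] + [[0.00,  0.00,  0.00],  [0.00,  0.00,  0.0],  [0.00,  0.0,  0.42]] + [[0.31, 0.02, 0.0], [0.02, 0.00, 0.0], [0.0, 0.00, 0.00]]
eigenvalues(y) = [0.31, 0.46, 0.42]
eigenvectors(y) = [[-1.0, 0.07, 0.00], [-0.07, -1.0, 0.00], [0.00, 0.0, 1.00]]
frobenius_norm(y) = 0.70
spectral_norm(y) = 0.46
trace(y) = 1.19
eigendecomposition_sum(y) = [[0.31, 0.02, 0.00], [0.02, 0.0, 0.00], [0.0, 0.0, 0.00]] + [[0.00, -0.03, 0.00], [-0.03, 0.46, 0.00], [0.0, 0.0, 0.00]] + [[0.0, 0.00, 0.0], [0.00, 0.0, 0.0], [0.00, 0.00, 0.42]]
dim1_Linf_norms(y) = [0.31, 0.46, 0.42]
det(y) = 0.06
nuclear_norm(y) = 1.19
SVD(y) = [[-0.07,0.0,1.00], [1.00,0.0,0.07], [0.00,1.0,0.0]] @ diag([0.4606637297521078, 0.42, 0.30933627024789223]) @ [[-0.07, 1.00, 0.0], [0.00, 0.0, 1.0], [1.0, 0.07, 0.0]]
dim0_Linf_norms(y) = [0.31, 0.46, 0.42]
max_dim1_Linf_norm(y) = 0.46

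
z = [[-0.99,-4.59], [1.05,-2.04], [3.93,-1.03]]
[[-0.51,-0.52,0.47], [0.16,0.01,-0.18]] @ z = [[1.81, 2.92], [-0.86, -0.57]]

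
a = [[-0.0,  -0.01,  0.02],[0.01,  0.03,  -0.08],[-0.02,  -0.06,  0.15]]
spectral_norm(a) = 0.19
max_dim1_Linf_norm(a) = 0.15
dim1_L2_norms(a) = [0.02, 0.09, 0.16]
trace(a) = 0.18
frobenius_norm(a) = 0.19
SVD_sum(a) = [[-0.00, -0.01, 0.02], [0.01, 0.03, -0.08], [-0.02, -0.06, 0.15]] + [[0.0, -0.00, -0.0], [0.0, -0.0, -0.0], [-0.00, 0.00, 0.0]] + [[0.00,  0.0,  0.00], [-0.0,  -0.0,  -0.0], [-0.00,  -0.00,  -0.0]]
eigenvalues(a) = [0.18, 0.0, -0.0]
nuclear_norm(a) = 0.19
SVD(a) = [[-0.12, -0.97, -0.21], [0.46, -0.24, 0.85], [-0.88, 0.0, 0.48]] @ diag([0.18543473701880595, 0.003377779152492727, 0.00159653210530404]) @ [[0.12, 0.37, -0.92], [-0.74, 0.65, 0.16], [-0.66, -0.66, -0.35]]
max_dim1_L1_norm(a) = 0.23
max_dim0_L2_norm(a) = 0.17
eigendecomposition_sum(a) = [[-0.0, -0.01, 0.02], [0.01, 0.03, -0.08], [-0.02, -0.06, 0.15]] + [[0.0, -0.0, -0.00], [-0.00, 0.00, 0.0], [0.00, -0.0, -0.00]] + [[-0.0,  -0.00,  -0.0], [-0.00,  -0.0,  -0.00], [-0.00,  -0.0,  -0.0]]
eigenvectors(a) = [[0.12, -0.99, 0.39], [-0.46, 0.15, 0.84], [0.88, -0.07, 0.38]]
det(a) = -0.00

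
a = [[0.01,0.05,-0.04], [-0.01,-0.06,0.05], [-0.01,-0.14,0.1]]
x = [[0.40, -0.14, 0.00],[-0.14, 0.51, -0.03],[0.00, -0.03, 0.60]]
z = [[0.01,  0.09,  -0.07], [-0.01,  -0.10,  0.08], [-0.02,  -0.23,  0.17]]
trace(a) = 0.05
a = x @ z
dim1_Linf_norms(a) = [0.05, 0.06, 0.14]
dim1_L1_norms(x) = [0.54, 0.68, 0.63]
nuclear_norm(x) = 1.51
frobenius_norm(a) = 0.20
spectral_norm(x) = 0.63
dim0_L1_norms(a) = [0.03, 0.25, 0.19]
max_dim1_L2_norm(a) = 0.17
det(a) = 0.00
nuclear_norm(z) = 0.34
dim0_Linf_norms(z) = [0.02, 0.23, 0.17]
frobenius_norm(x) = 0.91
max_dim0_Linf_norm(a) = 0.14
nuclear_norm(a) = 0.21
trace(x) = 1.51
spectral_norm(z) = 0.33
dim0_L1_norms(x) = [0.54, 0.68, 0.63]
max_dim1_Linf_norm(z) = 0.23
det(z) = 0.00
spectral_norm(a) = 0.20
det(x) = 0.11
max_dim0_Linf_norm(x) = 0.6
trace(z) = 0.08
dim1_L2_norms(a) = [0.06, 0.08, 0.17]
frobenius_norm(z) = 0.33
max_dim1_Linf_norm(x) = 0.6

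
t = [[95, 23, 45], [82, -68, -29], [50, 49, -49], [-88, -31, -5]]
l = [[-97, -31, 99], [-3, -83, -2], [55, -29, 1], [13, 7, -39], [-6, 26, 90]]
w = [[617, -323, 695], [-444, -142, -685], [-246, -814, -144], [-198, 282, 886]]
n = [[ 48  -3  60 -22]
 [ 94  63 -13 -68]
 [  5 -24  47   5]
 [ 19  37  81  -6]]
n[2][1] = -24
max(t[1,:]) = 82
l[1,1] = -83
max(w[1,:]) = -142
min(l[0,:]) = -97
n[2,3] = 5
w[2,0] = -246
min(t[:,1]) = -68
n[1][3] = -68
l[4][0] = -6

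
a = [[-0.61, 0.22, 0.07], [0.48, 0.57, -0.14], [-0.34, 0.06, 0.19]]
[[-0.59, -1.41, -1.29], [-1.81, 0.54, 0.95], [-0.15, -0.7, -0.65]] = a@[[-0.16,2.08,2.15], [-3.07,-0.73,-0.03], [-0.13,0.28,0.45]]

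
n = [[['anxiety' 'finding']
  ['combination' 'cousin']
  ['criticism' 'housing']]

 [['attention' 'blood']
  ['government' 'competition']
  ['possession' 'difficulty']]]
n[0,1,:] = ['combination', 'cousin']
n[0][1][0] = 'combination'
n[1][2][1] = 'difficulty'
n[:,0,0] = ['anxiety', 'attention']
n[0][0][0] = 'anxiety'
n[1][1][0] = 'government'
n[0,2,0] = 'criticism'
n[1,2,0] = 'possession'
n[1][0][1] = 'blood'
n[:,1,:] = [['combination', 'cousin'], ['government', 'competition']]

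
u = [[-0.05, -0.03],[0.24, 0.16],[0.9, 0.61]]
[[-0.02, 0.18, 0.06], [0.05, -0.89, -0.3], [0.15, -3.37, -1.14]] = u @ [[1.43, -2.30, -1.48], [-1.86, -2.13, 0.32]]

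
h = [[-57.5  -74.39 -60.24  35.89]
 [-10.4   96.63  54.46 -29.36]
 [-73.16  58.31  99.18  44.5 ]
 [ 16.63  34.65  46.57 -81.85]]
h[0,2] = -60.24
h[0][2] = -60.24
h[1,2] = 54.46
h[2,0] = -73.16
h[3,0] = 16.63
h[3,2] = 46.57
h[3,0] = 16.63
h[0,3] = 35.89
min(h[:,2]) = -60.24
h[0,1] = -74.39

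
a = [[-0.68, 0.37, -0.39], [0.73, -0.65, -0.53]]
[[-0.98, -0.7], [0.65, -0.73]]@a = [[0.16,0.09,0.75], [-0.97,0.72,0.13]]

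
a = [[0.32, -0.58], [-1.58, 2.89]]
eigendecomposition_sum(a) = [[0.0,0.0], [0.00,0.00]] + [[0.32, -0.58], [-1.58, 2.89]]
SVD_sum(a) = [[0.32, -0.58],[-1.58, 2.89]] + [[0.0, 0.0], [0.00, 0.0]]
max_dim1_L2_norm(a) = 3.29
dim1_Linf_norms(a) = [0.58, 2.89]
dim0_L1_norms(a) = [1.9, 3.47]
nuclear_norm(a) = 3.36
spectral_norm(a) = 3.36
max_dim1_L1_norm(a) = 4.47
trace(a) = 3.21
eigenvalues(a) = [0.0, 3.21]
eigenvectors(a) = [[-0.88,  0.20], [-0.48,  -0.98]]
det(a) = 0.01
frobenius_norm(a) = 3.36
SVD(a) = [[-0.2, 0.98], [0.98, 0.20]] @ diag([3.359656790316979, 0.002500255390434099]) @ [[-0.48, 0.88], [0.88, 0.48]]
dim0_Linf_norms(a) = [1.58, 2.89]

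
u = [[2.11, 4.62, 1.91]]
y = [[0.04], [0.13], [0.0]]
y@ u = [[0.08,0.18,0.08], [0.27,0.60,0.25], [0.00,0.00,0.00]]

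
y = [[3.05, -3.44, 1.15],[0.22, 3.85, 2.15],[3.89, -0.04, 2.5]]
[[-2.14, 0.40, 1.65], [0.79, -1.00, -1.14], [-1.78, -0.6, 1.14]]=y@[[-0.48, -0.17, 0.49], [0.21, -0.26, -0.15], [0.04, 0.02, -0.31]]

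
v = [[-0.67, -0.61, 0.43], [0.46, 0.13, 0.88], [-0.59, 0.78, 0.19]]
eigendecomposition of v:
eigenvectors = [[(0.7+0j), (0.7-0j), (-0.07+0j)], [0.03-0.51j, 0.03+0.51j, (0.69+0j)], [(0.03+0.49j), 0.03-0.49j, (0.72+0j)]]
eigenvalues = [(-0.67+0.74j), (-0.67-0.74j), (1+0j)]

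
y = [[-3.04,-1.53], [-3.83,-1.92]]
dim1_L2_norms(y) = [3.4, 4.28]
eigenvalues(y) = [-4.96, 0.0]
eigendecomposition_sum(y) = [[-3.04, -1.53], [-3.83, -1.92]] + [[0.00,-0.0], [-0.0,0.00]]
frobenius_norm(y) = 5.47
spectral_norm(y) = 5.47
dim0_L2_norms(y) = [4.89, 2.46]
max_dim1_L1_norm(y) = 5.75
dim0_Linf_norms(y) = [3.83, 1.92]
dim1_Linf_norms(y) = [3.04, 3.83]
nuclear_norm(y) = 5.48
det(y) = -0.02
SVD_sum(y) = [[-3.04, -1.53], [-3.83, -1.92]] + [[0.00, -0.0], [-0.0, 0.0]]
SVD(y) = [[-0.62, -0.78],[-0.78, 0.62]] @ diag([5.471542942903253, 0.004221843863980473]) @ [[0.89, 0.45], [-0.45, 0.89]]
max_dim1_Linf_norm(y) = 3.83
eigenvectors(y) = [[-0.62, 0.45], [-0.78, -0.89]]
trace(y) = -4.96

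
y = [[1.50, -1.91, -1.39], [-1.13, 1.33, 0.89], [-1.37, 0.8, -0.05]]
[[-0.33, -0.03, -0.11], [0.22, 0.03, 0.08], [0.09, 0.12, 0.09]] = y @ [[-0.02, -0.09, -0.08], [0.09, -0.01, -0.02], [0.09, -0.06, 0.02]]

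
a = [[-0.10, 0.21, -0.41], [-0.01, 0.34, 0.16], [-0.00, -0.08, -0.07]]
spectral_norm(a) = 0.47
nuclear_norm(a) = 0.87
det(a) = 0.00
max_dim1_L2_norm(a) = 0.47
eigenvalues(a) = [0.3, -0.11, -0.02]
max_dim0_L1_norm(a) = 0.64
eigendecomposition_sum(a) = [[-0.01,0.25,0.12],  [-0.01,0.34,0.16],  [0.00,-0.07,-0.03]] + [[-0.09, -0.07, -0.65],[-0.0, -0.0, -0.01],[-0.00, -0.0, -0.02]] + [[-0.0, 0.03, 0.12], [-0.00, 0.00, 0.01], [0.00, -0.0, -0.02]]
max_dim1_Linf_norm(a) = 0.41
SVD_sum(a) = [[-0.10, 0.23, -0.40], [-0.01, 0.01, -0.02], [-0.0, 0.01, -0.02]] + [[0.00,-0.02,-0.01], [-0.00,0.33,0.19], [0.0,-0.09,-0.05]] + [[-0.0, -0.0, 0.0], [0.0, 0.0, -0.0], [0.0, 0.0, -0.0]]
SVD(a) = [[1.0,-0.05,-0.06], [0.06,0.96,0.26], [0.04,-0.27,0.96]] @ diag([0.4723941834486077, 0.38939978345946014, 0.0033976588482038193]) @ [[-0.21, 0.48, -0.85],[-0.01, 0.87, 0.49],[0.98, 0.12, -0.18]]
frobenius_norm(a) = 0.61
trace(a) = 0.17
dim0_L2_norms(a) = [0.1, 0.41, 0.45]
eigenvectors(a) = [[0.59, -1.00, -0.98],  [0.79, -0.01, -0.09],  [-0.17, -0.03, 0.15]]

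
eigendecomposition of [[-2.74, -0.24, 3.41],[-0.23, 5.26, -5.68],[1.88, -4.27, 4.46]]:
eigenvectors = [[-0.18, 0.94, 0.49], [0.75, -0.16, 0.69], [-0.63, -0.3, 0.54]]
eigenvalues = [10.09, -3.78, 0.68]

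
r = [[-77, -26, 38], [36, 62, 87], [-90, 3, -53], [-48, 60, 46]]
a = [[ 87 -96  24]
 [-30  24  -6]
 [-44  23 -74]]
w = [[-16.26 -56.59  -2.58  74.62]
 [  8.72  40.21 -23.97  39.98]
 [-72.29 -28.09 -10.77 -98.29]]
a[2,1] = 23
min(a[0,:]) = -96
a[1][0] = -30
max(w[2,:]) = -10.77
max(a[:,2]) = 24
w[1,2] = -23.97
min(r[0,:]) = -77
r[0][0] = -77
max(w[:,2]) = -2.58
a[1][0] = -30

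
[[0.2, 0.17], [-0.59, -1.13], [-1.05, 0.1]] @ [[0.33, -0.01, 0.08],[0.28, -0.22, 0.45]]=[[0.11,-0.04,0.09],  [-0.51,0.25,-0.56],  [-0.32,-0.01,-0.04]]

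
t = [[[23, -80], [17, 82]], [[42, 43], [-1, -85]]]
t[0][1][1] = 82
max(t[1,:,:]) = 43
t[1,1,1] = -85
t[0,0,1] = -80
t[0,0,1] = -80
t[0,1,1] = 82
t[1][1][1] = -85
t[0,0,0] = 23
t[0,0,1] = -80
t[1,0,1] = 43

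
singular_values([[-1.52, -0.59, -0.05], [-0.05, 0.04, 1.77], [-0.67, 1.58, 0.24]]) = [1.9, 1.64, 1.58]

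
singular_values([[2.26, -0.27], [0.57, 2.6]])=[2.69, 2.24]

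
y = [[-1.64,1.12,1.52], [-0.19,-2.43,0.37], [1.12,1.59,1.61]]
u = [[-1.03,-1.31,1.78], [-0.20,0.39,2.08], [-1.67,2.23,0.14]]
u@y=[[3.93, 4.86, 0.82], [2.58, 2.14, 3.19], [2.47, -7.07, -1.49]]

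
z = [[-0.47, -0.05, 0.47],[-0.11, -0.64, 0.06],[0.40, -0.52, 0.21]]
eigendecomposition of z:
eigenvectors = [[0.47+0.00j, 0.70+0.00j, 0.70-0.00j],[0j, (0.19+0.57j), 0.19-0.57j],[0.88+0.00j, (-0.26+0.29j), -0.26-0.29j]]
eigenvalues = [(0.42+0j), (-0.66+0.16j), (-0.66-0.16j)]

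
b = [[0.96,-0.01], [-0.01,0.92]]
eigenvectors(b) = [[0.97, 0.23], [-0.23, 0.97]]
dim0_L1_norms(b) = [0.97, 0.93]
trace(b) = 1.88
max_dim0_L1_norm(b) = 0.97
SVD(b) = [[-0.97,  0.23], [0.23,  0.97]] @ diag([0.962360679774998, 0.917639320225002]) @ [[-0.97, 0.23],[0.23, 0.97]]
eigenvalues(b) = [0.96, 0.92]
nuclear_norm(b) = 1.88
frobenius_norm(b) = 1.33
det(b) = 0.88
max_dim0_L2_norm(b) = 0.96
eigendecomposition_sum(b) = [[0.91, -0.22], [-0.22, 0.05]] + [[0.05, 0.21], [0.21, 0.87]]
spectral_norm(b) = 0.96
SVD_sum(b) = [[0.91,  -0.22], [-0.22,  0.05]] + [[0.05, 0.21], [0.21, 0.87]]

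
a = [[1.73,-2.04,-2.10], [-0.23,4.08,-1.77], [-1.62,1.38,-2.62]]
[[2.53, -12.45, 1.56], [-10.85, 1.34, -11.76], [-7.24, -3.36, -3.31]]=a@[[0.61, -1.58, -1.36], [-2.06, 1.58, -2.65], [1.30, 3.09, 0.71]]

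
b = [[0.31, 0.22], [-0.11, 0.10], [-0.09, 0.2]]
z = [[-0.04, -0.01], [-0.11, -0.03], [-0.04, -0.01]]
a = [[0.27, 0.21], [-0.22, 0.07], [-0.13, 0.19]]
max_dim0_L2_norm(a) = 0.37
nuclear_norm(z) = 0.13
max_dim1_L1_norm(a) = 0.48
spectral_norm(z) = 0.13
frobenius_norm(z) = 0.13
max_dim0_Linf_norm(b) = 0.31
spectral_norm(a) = 0.38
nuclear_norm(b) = 0.64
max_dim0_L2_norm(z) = 0.12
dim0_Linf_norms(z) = [0.11, 0.03]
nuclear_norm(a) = 0.66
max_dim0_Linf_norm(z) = 0.11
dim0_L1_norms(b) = [0.51, 0.52]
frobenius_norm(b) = 0.46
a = z + b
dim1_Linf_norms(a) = [0.27, 0.22, 0.19]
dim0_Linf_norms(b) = [0.31, 0.22]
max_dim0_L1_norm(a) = 0.62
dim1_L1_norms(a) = [0.48, 0.29, 0.32]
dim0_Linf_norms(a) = [0.27, 0.21]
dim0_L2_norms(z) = [0.12, 0.03]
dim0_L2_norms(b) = [0.34, 0.31]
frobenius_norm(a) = 0.47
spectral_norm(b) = 0.38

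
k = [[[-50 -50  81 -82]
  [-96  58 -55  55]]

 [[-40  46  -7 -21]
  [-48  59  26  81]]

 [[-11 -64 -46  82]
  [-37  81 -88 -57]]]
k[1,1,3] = 81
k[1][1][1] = 59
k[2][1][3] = -57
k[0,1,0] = -96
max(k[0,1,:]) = 58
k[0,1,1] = 58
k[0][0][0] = -50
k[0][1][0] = -96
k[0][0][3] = -82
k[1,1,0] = -48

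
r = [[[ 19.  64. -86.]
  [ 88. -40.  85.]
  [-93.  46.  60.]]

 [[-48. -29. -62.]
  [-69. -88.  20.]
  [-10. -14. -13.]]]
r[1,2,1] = -14.0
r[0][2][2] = 60.0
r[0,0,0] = 19.0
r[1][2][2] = -13.0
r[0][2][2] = 60.0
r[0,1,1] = -40.0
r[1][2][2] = -13.0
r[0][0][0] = 19.0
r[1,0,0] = -48.0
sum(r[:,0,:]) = -142.0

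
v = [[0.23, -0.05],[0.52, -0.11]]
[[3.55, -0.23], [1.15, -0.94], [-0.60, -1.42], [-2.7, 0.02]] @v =[[0.7,  -0.15], [-0.22,  0.05], [-0.88,  0.19], [-0.61,  0.13]]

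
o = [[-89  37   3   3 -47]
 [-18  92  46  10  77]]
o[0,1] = 37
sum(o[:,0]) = -107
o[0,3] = 3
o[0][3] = 3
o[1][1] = 92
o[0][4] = -47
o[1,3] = 10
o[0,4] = -47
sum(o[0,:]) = -93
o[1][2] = 46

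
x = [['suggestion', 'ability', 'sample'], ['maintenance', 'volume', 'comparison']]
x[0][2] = 'sample'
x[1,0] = 'maintenance'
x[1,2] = 'comparison'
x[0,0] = 'suggestion'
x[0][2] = 'sample'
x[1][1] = 'volume'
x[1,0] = 'maintenance'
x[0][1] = 'ability'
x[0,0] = 'suggestion'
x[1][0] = 'maintenance'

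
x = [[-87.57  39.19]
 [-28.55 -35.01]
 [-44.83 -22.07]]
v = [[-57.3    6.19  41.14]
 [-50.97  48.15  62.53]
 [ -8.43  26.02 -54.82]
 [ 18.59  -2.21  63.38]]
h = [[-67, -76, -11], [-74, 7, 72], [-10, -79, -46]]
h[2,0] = -10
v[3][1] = -2.21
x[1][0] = -28.55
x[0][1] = 39.19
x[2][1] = -22.07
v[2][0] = -8.43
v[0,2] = 41.14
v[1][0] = -50.97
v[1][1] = 48.15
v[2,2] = -54.82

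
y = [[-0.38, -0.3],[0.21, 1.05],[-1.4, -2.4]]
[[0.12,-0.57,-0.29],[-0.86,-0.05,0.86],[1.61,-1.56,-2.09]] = y@[[0.39, 1.82, 0.14],[-0.90, -0.41, 0.79]]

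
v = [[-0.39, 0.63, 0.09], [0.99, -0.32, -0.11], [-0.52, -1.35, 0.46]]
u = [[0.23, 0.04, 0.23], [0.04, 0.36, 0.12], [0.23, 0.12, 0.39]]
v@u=[[-0.04, 0.22, 0.02], [0.19, -0.09, 0.15], [-0.07, -0.45, -0.10]]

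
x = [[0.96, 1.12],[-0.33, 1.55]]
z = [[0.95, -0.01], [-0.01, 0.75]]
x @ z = [[0.9, 0.83], [-0.33, 1.17]]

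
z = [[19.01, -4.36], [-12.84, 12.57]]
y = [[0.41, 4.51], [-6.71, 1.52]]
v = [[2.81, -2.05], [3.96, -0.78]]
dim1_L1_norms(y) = [4.92, 8.23]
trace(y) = 1.93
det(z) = 182.97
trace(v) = 2.03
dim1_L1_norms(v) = [4.86, 4.74]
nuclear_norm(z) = 32.70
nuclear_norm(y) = 11.38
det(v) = 5.93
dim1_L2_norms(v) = [3.48, 4.04]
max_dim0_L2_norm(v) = 4.86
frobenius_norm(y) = 8.24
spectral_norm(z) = 25.53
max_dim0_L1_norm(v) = 6.77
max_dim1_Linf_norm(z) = 19.01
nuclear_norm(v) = 6.34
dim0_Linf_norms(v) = [3.96, 2.05]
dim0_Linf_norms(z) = [19.01, 12.57]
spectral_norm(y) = 6.92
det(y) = 30.89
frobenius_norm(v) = 5.33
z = y @ v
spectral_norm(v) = 5.21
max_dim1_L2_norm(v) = 4.04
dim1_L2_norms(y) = [4.53, 6.88]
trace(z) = 31.58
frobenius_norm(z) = 26.52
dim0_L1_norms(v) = [6.77, 2.83]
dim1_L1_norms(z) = [23.37, 25.41]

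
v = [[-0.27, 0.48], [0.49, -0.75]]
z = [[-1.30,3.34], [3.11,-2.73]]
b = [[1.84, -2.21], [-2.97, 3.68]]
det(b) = 0.21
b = v @ z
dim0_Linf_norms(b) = [2.97, 3.68]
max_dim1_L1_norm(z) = 5.84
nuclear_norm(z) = 6.61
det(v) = -0.03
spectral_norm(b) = 5.53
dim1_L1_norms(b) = [4.05, 6.65]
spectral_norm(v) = 1.05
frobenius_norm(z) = 5.47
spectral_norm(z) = 5.32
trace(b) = 5.52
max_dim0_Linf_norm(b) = 3.68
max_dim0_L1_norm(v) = 1.23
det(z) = -6.84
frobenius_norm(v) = 1.05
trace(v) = -1.02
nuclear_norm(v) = 1.08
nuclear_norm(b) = 5.57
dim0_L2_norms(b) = [3.49, 4.29]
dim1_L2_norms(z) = [3.58, 4.14]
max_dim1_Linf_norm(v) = 0.75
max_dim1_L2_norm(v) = 0.9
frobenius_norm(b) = 5.53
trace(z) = -4.03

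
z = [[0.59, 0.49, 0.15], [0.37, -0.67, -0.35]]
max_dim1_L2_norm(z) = 0.84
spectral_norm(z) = 0.91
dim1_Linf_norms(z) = [0.59, 0.67]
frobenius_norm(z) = 1.15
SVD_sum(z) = [[0.03, 0.5, 0.22], [-0.04, -0.67, -0.3]] + [[0.56, -0.01, -0.07], [0.41, -0.00, -0.05]]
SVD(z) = [[-0.6, 0.80], [0.8, 0.6]] @ diag([0.9105873680888827, 0.6998790217437308]) @ [[-0.06, -0.91, -0.41], [0.99, -0.01, -0.13]]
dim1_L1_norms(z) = [1.23, 1.39]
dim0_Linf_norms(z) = [0.59, 0.67, 0.35]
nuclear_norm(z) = 1.61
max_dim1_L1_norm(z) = 1.39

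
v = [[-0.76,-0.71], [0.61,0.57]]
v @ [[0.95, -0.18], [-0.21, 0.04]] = [[-0.57, 0.11], [0.46, -0.09]]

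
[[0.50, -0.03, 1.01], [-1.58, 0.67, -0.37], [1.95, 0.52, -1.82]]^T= [[0.5, -1.58, 1.95], [-0.03, 0.67, 0.52], [1.01, -0.37, -1.82]]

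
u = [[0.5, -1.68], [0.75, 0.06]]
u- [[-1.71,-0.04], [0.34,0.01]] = [[2.21, -1.64],  [0.41, 0.05]]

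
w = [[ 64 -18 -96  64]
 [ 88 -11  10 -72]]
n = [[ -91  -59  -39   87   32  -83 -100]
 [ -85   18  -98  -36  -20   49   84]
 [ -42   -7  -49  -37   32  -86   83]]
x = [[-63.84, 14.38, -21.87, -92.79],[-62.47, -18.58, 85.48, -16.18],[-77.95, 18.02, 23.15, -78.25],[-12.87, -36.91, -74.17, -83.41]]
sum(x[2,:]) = -115.03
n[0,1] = -59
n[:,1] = [-59, 18, -7]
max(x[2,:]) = 23.15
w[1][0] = 88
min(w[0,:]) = -96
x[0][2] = -21.87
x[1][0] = -62.47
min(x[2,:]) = -78.25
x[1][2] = 85.48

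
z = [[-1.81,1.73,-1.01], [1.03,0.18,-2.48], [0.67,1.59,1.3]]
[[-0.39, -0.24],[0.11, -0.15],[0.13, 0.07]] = z@[[0.18,0.05], [-0.02,-0.04], [0.03,0.08]]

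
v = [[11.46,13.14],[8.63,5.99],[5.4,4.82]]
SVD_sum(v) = [[12.34, 12.25], [7.34, 7.29], [5.13, 5.09]] + [[-0.88, 0.89], [1.29, -1.30], [0.27, -0.27]]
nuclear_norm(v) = 23.74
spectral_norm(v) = 21.49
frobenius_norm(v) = 21.60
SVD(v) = [[-0.81,0.56],[-0.48,-0.81],[-0.34,-0.17]] @ diag([21.486786493843812, 2.2491345375435694]) @ [[-0.71, -0.7], [-0.70, 0.71]]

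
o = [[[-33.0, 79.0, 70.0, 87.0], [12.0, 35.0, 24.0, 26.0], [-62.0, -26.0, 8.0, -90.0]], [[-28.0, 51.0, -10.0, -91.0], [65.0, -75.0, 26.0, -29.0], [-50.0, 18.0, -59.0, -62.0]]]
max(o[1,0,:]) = 51.0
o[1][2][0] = -50.0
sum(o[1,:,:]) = -244.0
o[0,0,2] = 70.0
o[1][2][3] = -62.0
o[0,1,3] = 26.0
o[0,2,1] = -26.0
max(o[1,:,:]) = 65.0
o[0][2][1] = -26.0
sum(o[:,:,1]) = 82.0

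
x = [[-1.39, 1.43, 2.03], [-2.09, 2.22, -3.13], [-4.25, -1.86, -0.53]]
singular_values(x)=[5.21, 3.78, 2.75]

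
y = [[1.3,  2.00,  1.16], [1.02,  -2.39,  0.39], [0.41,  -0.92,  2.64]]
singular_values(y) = [3.36, 3.01, 1.26]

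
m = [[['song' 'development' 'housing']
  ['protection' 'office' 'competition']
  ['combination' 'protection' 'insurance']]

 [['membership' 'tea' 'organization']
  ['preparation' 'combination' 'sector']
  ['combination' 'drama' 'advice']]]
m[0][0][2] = 'housing'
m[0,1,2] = 'competition'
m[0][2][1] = 'protection'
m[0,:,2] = ['housing', 'competition', 'insurance']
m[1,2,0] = 'combination'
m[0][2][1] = 'protection'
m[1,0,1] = 'tea'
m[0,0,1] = 'development'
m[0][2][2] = 'insurance'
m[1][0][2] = 'organization'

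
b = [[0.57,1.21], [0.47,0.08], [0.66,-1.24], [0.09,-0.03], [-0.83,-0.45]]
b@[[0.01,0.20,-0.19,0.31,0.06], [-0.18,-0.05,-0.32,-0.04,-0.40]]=[[-0.21, 0.05, -0.50, 0.13, -0.45],[-0.01, 0.09, -0.11, 0.14, -0.00],[0.23, 0.19, 0.27, 0.25, 0.54],[0.01, 0.02, -0.01, 0.03, 0.02],[0.07, -0.14, 0.30, -0.24, 0.13]]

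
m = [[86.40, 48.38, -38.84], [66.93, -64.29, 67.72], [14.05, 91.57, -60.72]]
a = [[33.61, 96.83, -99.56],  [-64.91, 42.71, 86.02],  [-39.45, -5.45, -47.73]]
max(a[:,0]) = 33.61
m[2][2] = -60.72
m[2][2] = -60.72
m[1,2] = 67.72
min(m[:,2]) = -60.72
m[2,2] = -60.72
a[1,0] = -64.91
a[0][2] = -99.56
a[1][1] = 42.71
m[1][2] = 67.72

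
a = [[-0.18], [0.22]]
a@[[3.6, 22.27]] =[[-0.65, -4.01], [0.79, 4.90]]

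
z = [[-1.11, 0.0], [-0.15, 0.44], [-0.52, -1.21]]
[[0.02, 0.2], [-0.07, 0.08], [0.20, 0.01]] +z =[[-1.09,0.2], [-0.22,0.52], [-0.32,-1.20]]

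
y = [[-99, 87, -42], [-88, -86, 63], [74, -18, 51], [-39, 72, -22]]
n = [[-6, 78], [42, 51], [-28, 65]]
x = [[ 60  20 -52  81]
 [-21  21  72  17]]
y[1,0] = -88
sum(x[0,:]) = 109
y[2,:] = [74, -18, 51]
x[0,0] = 60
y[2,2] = 51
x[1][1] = 21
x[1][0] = -21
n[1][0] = 42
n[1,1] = 51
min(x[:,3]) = 17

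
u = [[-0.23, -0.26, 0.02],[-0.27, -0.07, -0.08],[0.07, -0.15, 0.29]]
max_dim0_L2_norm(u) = 0.36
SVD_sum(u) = [[-0.27, -0.20, -0.02], [-0.21, -0.16, -0.01], [-0.02, -0.01, -0.00]] + [[0.02, -0.03, 0.06],[-0.03, 0.05, -0.1],[0.10, -0.15, 0.28]] + [[0.02, -0.03, -0.02], [-0.03, 0.03, 0.03], [-0.01, 0.02, 0.01]]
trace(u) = -0.01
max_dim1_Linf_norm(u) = 0.29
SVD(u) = [[-0.79, 0.19, -0.58], [-0.61, -0.32, 0.72], [-0.05, 0.93, 0.37]] @ diag([0.4283611576637607, 0.35828478488174054, 0.06883844512485428]) @ [[0.80, 0.60, 0.05], [0.3, -0.47, 0.83], [-0.52, 0.65, 0.55]]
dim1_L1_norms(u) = [0.51, 0.42, 0.51]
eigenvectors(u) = [[0.79, 0.50, 0.16], [0.61, -0.63, -0.29], [0.05, -0.59, 0.94]]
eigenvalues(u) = [-0.43, 0.07, 0.35]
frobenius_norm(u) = 0.56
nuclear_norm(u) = 0.86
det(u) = -0.01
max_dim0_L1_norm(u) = 0.57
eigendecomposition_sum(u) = [[-0.27, -0.2, -0.02], [-0.21, -0.16, -0.01], [-0.02, -0.01, -0.00]] + [[0.02, -0.03, -0.01], [-0.03, 0.03, 0.02], [-0.03, 0.03, 0.01]] + [[0.02, -0.03, 0.05],[-0.03, 0.05, -0.08],[0.11, -0.17, 0.28]]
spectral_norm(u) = 0.43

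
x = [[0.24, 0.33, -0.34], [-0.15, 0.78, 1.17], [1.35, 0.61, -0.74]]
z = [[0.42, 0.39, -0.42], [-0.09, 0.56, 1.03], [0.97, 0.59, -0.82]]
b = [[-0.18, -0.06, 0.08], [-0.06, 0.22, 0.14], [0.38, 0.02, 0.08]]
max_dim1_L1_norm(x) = 2.7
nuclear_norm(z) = 2.79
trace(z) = 0.16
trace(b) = 0.12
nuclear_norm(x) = 3.35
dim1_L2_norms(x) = [0.53, 1.41, 1.66]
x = z + b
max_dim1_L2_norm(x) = 1.66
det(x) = 0.56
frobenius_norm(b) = 0.51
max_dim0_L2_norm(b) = 0.42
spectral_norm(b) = 0.43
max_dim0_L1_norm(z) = 2.27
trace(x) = 0.28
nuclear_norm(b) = 0.81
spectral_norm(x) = 1.81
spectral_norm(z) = 1.66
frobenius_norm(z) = 1.96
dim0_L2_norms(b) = [0.42, 0.23, 0.18]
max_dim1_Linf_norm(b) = 0.38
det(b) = -0.01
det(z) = 0.16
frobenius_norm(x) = 2.24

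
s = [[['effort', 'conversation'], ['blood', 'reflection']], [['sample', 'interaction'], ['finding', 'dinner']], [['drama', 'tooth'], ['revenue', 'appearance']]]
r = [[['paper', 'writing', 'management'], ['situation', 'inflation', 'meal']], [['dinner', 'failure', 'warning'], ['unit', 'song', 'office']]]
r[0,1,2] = 'meal'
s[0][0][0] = 'effort'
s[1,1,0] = 'finding'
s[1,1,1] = 'dinner'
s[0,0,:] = ['effort', 'conversation']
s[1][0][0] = 'sample'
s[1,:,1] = ['interaction', 'dinner']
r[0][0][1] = 'writing'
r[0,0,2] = 'management'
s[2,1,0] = 'revenue'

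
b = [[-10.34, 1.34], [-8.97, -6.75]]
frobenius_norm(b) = 15.32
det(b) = 81.81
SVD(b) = [[-0.67, -0.74], [-0.74, 0.67]] @ diag([14.195720589639784, 5.763342514624406]) @ [[0.96, 0.29], [0.29, -0.96]]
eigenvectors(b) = [[-0.19+0.31j, -0.19-0.31j], [(-0.93+0j), (-0.93-0j)]]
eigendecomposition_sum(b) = [[(-5.17-1.1j), 0.67+1.93j], [(-4.48-12.92j), -3.38+4.07j]] + [[-5.17+1.10j, 0.67-1.93j], [(-4.48+12.92j), -3.38-4.07j]]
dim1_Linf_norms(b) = [10.34, 8.97]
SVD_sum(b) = [[-9.10,-2.76], [-10.09,-3.06]] + [[-1.24, 4.1], [1.12, -3.69]]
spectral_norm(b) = 14.20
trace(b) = -17.09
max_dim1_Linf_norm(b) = 10.34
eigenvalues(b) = [(-8.55+2.97j), (-8.55-2.97j)]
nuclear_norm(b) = 19.96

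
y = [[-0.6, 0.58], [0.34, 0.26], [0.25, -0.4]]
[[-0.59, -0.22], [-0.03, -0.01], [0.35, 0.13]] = y @ [[0.38, 0.14], [-0.63, -0.24]]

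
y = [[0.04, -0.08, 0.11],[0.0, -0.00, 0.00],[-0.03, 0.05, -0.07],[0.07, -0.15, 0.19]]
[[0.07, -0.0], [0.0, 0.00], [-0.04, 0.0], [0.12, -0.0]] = y@[[0.45,-0.02], [-0.39,0.01], [0.16,-0.01]]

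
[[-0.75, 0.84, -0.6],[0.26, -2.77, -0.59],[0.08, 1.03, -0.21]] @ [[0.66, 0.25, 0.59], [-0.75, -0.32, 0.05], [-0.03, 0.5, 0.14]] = [[-1.11, -0.76, -0.48],[2.27, 0.66, -0.07],[-0.71, -0.41, 0.07]]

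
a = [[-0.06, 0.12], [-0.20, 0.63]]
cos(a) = [[1.01, -0.03], [0.06, 0.82]]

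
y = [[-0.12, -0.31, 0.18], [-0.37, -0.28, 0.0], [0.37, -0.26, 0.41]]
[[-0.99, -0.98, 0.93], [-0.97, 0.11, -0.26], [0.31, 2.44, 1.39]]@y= [[0.83,  0.34,  0.2],[-0.02,  0.34,  -0.28],[-0.43,  -1.14,  0.63]]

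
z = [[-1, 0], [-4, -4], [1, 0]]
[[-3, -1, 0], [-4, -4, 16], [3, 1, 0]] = z@[[3, 1, 0], [-2, 0, -4]]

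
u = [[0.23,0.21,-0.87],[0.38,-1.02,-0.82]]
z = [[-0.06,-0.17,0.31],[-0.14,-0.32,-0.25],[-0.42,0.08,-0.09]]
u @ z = [[0.32, -0.18, 0.10], [0.46, 0.20, 0.45]]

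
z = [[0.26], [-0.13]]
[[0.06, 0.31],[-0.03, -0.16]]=z @ [[0.24, 1.2]]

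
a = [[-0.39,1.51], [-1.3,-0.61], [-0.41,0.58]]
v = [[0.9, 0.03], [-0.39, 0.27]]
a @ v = [[-0.94,  0.40], [-0.93,  -0.2], [-0.6,  0.14]]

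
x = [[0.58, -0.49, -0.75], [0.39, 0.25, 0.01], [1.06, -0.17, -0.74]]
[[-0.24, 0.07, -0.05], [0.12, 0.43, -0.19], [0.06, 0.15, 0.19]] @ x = [[-0.16, 0.14, 0.22], [0.04, 0.08, 0.05], [0.29, -0.02, -0.18]]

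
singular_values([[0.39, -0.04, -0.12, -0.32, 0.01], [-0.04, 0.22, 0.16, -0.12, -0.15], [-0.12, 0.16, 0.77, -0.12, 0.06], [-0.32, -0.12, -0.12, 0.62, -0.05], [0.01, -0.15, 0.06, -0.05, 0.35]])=[0.91, 0.81, 0.45, 0.15, 0.04]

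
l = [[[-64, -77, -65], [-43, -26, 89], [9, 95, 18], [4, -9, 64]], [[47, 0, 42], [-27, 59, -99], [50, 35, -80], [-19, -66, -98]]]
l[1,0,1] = 0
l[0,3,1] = -9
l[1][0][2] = 42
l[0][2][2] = 18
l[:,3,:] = [[4, -9, 64], [-19, -66, -98]]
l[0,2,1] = 95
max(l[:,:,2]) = 89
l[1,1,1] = 59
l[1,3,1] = -66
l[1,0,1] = 0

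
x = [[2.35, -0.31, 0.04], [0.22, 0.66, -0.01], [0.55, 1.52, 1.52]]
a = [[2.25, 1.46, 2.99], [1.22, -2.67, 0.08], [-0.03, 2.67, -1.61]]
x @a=[[4.91, 4.37, 6.94],[1.30, -1.47, 0.73],[3.05, 0.8, -0.68]]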